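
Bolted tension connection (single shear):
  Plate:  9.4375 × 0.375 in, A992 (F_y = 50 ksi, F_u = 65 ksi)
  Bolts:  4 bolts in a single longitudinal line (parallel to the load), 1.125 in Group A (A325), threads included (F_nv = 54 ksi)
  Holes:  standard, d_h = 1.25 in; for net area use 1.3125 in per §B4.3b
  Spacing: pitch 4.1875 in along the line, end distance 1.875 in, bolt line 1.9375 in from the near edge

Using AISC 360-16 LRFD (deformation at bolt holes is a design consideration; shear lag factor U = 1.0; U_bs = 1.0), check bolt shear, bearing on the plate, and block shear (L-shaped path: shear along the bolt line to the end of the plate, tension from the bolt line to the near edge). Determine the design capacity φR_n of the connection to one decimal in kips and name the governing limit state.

Bolt shear: A_b = π(1.125)²/4 = 0.99402 in². φR_n = 0.75 × 54 × 0.99402 × 4 × 1 = 161.0 kips.
Bearing (0.375 in plate, F_u = 65 ksi): end bolts L_c = 1.875 − 1.25/2 = 1.25, R_n = min(1.2×1.25×0.375×65, 2.4×1.125×0.375×65) = 36.563 kips/bolt; interior L_c = 4.1875 − 1.25 = 2.9375, R_n = 65.813 kips/bolt. φR_n = 0.75 × (1×36.563 + 3×65.813) = 175.5 kips.
Block shear: shear path 1×[1.875+3×4.1875] = 1×14.4375 in, A_gv = 5.4141, A_nv = 1×(14.4375 − 3.5×1.3125)×0.375 = 3.6914 in²; tension to near edge: (1.9375 − 0.5×1.3125)×0.375 = 0.48047 in². R_n = min(0.6×65×3.6914, 0.6×50×5.4141) + 1.0×65×0.48047 = min(143.96, 162.42) + 31.231 = 175.19 kips. φR_n = 0.75 × 175.19 = 131.4 kips.
Governing: min(161.0, 175.5, 131.4) = 131.4 kips → block shear.

131.4 kips (block shear governs)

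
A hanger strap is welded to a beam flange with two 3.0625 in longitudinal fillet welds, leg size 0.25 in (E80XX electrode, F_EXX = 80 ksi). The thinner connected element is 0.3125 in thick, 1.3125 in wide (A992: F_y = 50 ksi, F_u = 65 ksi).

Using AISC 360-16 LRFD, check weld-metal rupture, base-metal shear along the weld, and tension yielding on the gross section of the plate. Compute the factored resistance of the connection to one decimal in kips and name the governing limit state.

Weld metal: throat = 0.707×0.25 = 0.17675 in, L = 2×3.0625 = 6.125 in. φR_n = 0.75 × 0.6 × 80 × 0.17675 × 6.125 = 39.0 kips.
Base metal shear (0.3125 in plate): yield φR_n = 1.0×0.6×50×0.3125×6.125 = 57.4 kips; rupture φR_n = 0.75×0.6×65×0.3125×6.125 = 56.0 kips; take 56.0 kips (rupture).
Tension yield (gross): A_g = 1.3125×0.3125 = 0.41016 in². φR_n = 0.90 × 50 × 0.41016 = 18.5 kips.
Governing: min(39.0, 56.0, 18.5) = 18.5 kips → gross-section yield.

18.5 kips (gross-section yield governs)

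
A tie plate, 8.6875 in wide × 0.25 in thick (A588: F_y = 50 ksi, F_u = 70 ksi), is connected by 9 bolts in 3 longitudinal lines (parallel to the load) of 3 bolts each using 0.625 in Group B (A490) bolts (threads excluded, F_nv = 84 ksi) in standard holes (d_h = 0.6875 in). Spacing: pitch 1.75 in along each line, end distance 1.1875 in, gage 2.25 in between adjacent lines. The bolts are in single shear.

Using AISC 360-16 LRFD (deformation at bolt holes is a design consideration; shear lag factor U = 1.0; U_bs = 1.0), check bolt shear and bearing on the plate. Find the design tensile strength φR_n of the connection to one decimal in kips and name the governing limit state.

140.3 kips (bearing governs)

Bolt shear: A_b = π(0.625)²/4 = 0.3068 in². φR_n = 0.75 × 84 × 0.3068 × 9 × 1 = 174.0 kips.
Bearing (0.25 in plate, F_u = 70 ksi): end bolts L_c = 1.1875 − 0.6875/2 = 0.84375, R_n = min(1.2×0.84375×0.25×70, 2.4×0.625×0.25×70) = 17.719 kips/bolt; interior L_c = 1.75 − 0.6875 = 1.0625, R_n = 22.313 kips/bolt. φR_n = 0.75 × (3×17.719 + 6×22.313) = 140.3 kips.
Governing: min(174.0, 140.3) = 140.3 kips → bearing.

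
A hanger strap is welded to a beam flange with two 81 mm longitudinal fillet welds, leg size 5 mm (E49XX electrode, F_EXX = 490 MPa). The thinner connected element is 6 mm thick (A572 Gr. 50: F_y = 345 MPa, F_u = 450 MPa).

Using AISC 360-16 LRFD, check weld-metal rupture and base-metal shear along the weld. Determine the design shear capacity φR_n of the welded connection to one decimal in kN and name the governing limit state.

126.3 kN (weld metal governs)

Weld metal: throat = 0.707×5 = 3.535 mm, L = 2×81 = 162 mm. φR_n = 0.75 × 0.6 × 490 × 3.535 × 162 = 126.3 kN.
Base metal shear (6 mm plate): yield φR_n = 1.0×0.6×345×6×162 = 201.2 kN; rupture φR_n = 0.75×0.6×450×6×162 = 196.8 kN; take 196.8 kN (rupture).
Governing: min(126.3, 196.8) = 126.3 kN → weld metal.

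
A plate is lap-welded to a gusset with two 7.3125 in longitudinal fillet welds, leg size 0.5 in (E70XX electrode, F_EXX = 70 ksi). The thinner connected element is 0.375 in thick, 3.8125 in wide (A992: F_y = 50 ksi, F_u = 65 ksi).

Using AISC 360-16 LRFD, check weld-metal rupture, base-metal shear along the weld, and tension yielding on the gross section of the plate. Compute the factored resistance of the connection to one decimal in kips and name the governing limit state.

Weld metal: throat = 0.707×0.5 = 0.3535 in, L = 2×7.3125 = 14.625 in. φR_n = 0.75 × 0.6 × 70 × 0.3535 × 14.625 = 162.9 kips.
Base metal shear (0.375 in plate): yield φR_n = 1.0×0.6×50×0.375×14.625 = 164.5 kips; rupture φR_n = 0.75×0.6×65×0.375×14.625 = 160.4 kips; take 160.4 kips (rupture).
Tension yield (gross): A_g = 3.8125×0.375 = 1.4297 in². φR_n = 0.90 × 50 × 1.4297 = 64.3 kips.
Governing: min(162.9, 160.4, 64.3) = 64.3 kips → gross-section yield.

64.3 kips (gross-section yield governs)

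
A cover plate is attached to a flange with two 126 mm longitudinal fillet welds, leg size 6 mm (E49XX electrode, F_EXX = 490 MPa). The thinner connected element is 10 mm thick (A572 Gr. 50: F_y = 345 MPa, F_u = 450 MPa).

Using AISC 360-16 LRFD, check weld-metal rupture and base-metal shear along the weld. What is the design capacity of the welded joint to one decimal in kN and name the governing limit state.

235.7 kN (weld metal governs)

Weld metal: throat = 0.707×6 = 4.242 mm, L = 2×126 = 252 mm. φR_n = 0.75 × 0.6 × 490 × 4.242 × 252 = 235.7 kN.
Base metal shear (10 mm plate): yield φR_n = 1.0×0.6×345×10×252 = 521.6 kN; rupture φR_n = 0.75×0.6×450×10×252 = 510.3 kN; take 510.3 kN (rupture).
Governing: min(235.7, 510.3) = 235.7 kN → weld metal.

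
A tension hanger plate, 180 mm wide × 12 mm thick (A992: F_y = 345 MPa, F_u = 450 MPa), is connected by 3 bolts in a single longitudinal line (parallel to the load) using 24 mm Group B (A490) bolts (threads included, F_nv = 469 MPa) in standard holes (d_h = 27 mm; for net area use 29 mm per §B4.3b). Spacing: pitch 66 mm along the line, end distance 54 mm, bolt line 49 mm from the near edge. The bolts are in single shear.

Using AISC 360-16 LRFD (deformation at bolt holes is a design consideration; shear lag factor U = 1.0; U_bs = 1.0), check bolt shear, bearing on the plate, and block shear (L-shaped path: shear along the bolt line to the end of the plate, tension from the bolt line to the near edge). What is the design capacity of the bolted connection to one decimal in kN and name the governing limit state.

Bolt shear: A_b = π(24)²/4 = 452.39 mm². φR_n = 0.75 × 469 × 452.39 × 3 × 1 = 477.4 kN.
Bearing (12 mm plate, F_u = 450 MPa): end bolts L_c = 54 − 27/2 = 40.5, R_n = min(1.2×40.5×12×450, 2.4×24×12×450) = 262.44 kN/bolt; interior L_c = 66 − 27 = 39, R_n = 252.72 kN/bolt. φR_n = 0.75 × (1×262.44 + 2×252.72) = 575.9 kN.
Block shear: shear path 1×[54+2×66] = 1×186 mm, A_gv = 2232, A_nv = 1×(186 − 2.5×29)×12 = 1362 mm²; tension to near edge: (49 − 0.5×29)×12 = 414 mm². R_n = min(0.6×450×1362, 0.6×345×2232) + 1.0×450×414 = min(367.74, 462.02) + 186.3 = 554.04 kN. φR_n = 0.75 × 554.04 = 415.5 kN.
Governing: min(477.4, 575.9, 415.5) = 415.5 kN → block shear.

415.5 kN (block shear governs)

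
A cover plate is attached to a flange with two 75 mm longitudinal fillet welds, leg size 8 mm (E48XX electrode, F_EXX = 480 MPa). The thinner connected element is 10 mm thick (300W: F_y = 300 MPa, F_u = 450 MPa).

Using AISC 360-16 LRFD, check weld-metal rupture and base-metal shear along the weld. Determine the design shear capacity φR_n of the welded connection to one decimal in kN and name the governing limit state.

183.3 kN (weld metal governs)

Weld metal: throat = 0.707×8 = 5.656 mm, L = 2×75 = 150 mm. φR_n = 0.75 × 0.6 × 480 × 5.656 × 150 = 183.3 kN.
Base metal shear (10 mm plate): yield φR_n = 1.0×0.6×300×10×150 = 270.0 kN; rupture φR_n = 0.75×0.6×450×10×150 = 303.8 kN; take 270.0 kN (yield).
Governing: min(183.3, 270.0) = 183.3 kN → weld metal.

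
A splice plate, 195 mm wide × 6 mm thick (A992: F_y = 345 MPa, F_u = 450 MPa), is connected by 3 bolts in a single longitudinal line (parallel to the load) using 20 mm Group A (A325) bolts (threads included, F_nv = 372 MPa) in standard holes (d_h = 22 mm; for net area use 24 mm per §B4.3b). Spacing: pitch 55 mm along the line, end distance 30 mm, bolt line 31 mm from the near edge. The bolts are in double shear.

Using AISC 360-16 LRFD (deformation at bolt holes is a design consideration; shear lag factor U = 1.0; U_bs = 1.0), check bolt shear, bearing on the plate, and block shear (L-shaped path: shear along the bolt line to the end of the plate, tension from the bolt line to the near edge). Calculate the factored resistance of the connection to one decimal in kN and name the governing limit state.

Bolt shear: A_b = π(20)²/4 = 314.16 mm². φR_n = 0.75 × 372 × 314.16 × 3 × 2 = 525.9 kN.
Bearing (6 mm plate, F_u = 450 MPa): end bolts L_c = 30 − 22/2 = 19, R_n = min(1.2×19×6×450, 2.4×20×6×450) = 61.56 kN/bolt; interior L_c = 55 − 22 = 33, R_n = 106.92 kN/bolt. φR_n = 0.75 × (1×61.56 + 2×106.92) = 206.6 kN.
Block shear: shear path 1×[30+2×55] = 1×140 mm, A_gv = 840, A_nv = 1×(140 − 2.5×24)×6 = 480 mm²; tension to near edge: (31 − 0.5×24)×6 = 114 mm². R_n = min(0.6×450×480, 0.6×345×840) + 1.0×450×114 = min(129.6, 173.88) + 51.3 = 180.9 kN. φR_n = 0.75 × 180.9 = 135.7 kN.
Governing: min(525.9, 206.6, 135.7) = 135.7 kN → block shear.

135.7 kN (block shear governs)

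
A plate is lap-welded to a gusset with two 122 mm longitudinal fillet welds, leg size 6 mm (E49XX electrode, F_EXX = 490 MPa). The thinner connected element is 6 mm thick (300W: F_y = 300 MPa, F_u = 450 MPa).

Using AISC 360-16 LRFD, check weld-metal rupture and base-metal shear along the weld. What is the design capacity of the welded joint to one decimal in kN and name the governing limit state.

Weld metal: throat = 0.707×6 = 4.242 mm, L = 2×122 = 244 mm. φR_n = 0.75 × 0.6 × 490 × 4.242 × 244 = 228.2 kN.
Base metal shear (6 mm plate): yield φR_n = 1.0×0.6×300×6×244 = 263.5 kN; rupture φR_n = 0.75×0.6×450×6×244 = 296.5 kN; take 263.5 kN (yield).
Governing: min(228.2, 263.5) = 228.2 kN → weld metal.

228.2 kN (weld metal governs)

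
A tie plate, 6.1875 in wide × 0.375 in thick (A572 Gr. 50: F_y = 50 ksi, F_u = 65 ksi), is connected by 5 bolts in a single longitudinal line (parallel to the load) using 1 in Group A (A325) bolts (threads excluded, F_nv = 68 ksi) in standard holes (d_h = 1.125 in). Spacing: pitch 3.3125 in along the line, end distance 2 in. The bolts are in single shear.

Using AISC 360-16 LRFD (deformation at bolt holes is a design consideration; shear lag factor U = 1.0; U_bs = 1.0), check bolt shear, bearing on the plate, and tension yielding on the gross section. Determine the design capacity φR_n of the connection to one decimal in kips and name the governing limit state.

Bolt shear: A_b = π(1)²/4 = 0.7854 in². φR_n = 0.75 × 68 × 0.7854 × 5 × 1 = 200.3 kips.
Bearing (0.375 in plate, F_u = 65 ksi): end bolts L_c = 2 − 1.125/2 = 1.4375, R_n = min(1.2×1.4375×0.375×65, 2.4×1×0.375×65) = 42.047 kips/bolt; interior L_c = 3.3125 − 1.125 = 2.1875, R_n = 58.5 kips/bolt. φR_n = 0.75 × (1×42.047 + 4×58.5) = 207.0 kips.
Tension yield (gross): A_g = 6.1875×0.375 = 2.3203 in². φR_n = 0.90 × 50 × 2.3203 = 104.4 kips.
Governing: min(200.3, 207.0, 104.4) = 104.4 kips → gross-section yield.

104.4 kips (gross-section yield governs)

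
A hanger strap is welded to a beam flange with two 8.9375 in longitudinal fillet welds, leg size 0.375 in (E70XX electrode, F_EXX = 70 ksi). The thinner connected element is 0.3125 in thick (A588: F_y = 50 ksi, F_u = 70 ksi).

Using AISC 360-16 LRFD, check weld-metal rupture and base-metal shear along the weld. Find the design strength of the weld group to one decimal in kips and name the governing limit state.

Weld metal: throat = 0.707×0.375 = 0.26513 in, L = 2×8.9375 = 17.875 in. φR_n = 0.75 × 0.6 × 70 × 0.26513 × 17.875 = 149.3 kips.
Base metal shear (0.3125 in plate): yield φR_n = 1.0×0.6×50×0.3125×17.875 = 167.6 kips; rupture φR_n = 0.75×0.6×70×0.3125×17.875 = 176.0 kips; take 167.6 kips (yield).
Governing: min(149.3, 167.6) = 149.3 kips → weld metal.

149.3 kips (weld metal governs)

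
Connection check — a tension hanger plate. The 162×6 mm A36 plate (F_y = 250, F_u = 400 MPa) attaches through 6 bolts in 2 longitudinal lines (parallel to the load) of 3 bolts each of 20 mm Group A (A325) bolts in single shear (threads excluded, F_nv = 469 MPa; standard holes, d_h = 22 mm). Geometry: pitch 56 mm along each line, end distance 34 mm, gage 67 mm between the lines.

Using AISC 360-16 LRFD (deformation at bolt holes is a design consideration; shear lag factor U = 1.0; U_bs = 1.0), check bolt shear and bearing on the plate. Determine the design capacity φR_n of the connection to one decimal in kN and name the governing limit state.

393.1 kN (bearing governs)

Bolt shear: A_b = π(20)²/4 = 314.16 mm². φR_n = 0.75 × 469 × 314.16 × 6 × 1 = 663.0 kN.
Bearing (6 mm plate, F_u = 400 MPa): end bolts L_c = 34 − 22/2 = 23, R_n = min(1.2×23×6×400, 2.4×20×6×400) = 66.24 kN/bolt; interior L_c = 56 − 22 = 34, R_n = 97.92 kN/bolt. φR_n = 0.75 × (2×66.24 + 4×97.92) = 393.1 kN.
Governing: min(663.0, 393.1) = 393.1 kN → bearing.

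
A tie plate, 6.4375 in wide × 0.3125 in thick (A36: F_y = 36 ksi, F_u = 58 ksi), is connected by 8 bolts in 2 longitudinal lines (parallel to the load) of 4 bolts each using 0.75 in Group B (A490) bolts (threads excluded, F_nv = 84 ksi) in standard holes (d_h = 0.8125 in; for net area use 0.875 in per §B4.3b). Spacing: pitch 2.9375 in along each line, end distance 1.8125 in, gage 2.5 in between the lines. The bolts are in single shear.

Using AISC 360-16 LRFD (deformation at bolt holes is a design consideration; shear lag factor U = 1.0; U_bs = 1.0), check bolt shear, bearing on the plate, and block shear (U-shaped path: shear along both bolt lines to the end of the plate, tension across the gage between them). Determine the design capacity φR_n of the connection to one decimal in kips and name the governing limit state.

Bolt shear: A_b = π(0.75)²/4 = 0.44179 in². φR_n = 0.75 × 84 × 0.44179 × 8 × 1 = 222.7 kips.
Bearing (0.3125 in plate, F_u = 58 ksi): end bolts L_c = 1.8125 − 0.8125/2 = 1.40625, R_n = min(1.2×1.40625×0.3125×58, 2.4×0.75×0.3125×58) = 30.586 kips/bolt; interior L_c = 2.9375 − 0.8125 = 2.125, R_n = 32.625 kips/bolt. φR_n = 0.75 × (2×30.586 + 6×32.625) = 192.7 kips.
Block shear: shear path 2×[1.8125+3×2.9375] = 2×10.625 in, A_gv = 6.6406, A_nv = 2×(10.625 − 3.5×0.875)×0.3125 = 4.7266 in²; tension across gage: (2.5 − 1×0.875)×0.3125 = 0.50781 in². R_n = min(0.6×58×4.7266, 0.6×36×6.6406) + 1.0×58×0.50781 = min(164.49, 143.44) + 29.453 = 172.89 kips. φR_n = 0.75 × 172.89 = 129.7 kips.
Governing: min(222.7, 192.7, 129.7) = 129.7 kips → block shear.

129.7 kips (block shear governs)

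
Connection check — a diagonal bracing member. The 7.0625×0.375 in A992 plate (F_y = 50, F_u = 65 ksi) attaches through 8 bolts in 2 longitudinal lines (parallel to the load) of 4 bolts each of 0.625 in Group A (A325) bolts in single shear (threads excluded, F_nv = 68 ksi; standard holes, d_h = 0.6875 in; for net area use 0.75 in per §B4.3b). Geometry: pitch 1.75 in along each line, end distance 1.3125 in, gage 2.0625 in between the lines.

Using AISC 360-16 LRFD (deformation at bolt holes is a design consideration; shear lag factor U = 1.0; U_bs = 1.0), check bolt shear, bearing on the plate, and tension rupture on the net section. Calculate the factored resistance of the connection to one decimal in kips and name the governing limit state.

101.7 kips (net-section rupture governs)

Bolt shear: A_b = π(0.625)²/4 = 0.3068 in². φR_n = 0.75 × 68 × 0.3068 × 8 × 1 = 125.2 kips.
Bearing (0.375 in plate, F_u = 65 ksi): end bolts L_c = 1.3125 − 0.6875/2 = 0.96875, R_n = min(1.2×0.96875×0.375×65, 2.4×0.625×0.375×65) = 28.336 kips/bolt; interior L_c = 1.75 − 0.6875 = 1.0625, R_n = 31.078 kips/bolt. φR_n = 0.75 × (2×28.336 + 6×31.078) = 182.4 kips.
Tension rupture (net): A_n = (7.0625 − 2×0.75)×0.375 = 2.0859 in² (U = 1.0, A_e = A_n). φR_n = 0.75 × 65 × 2.0859 = 101.7 kips.
Governing: min(125.2, 182.4, 101.7) = 101.7 kips → net-section rupture.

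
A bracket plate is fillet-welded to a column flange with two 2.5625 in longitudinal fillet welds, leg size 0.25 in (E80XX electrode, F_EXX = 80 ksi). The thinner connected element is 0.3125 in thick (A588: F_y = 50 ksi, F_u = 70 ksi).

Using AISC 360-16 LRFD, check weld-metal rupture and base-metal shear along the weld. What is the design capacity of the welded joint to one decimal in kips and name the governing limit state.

Weld metal: throat = 0.707×0.25 = 0.17675 in, L = 2×2.5625 = 5.125 in. φR_n = 0.75 × 0.6 × 80 × 0.17675 × 5.125 = 32.6 kips.
Base metal shear (0.3125 in plate): yield φR_n = 1.0×0.6×50×0.3125×5.125 = 48.0 kips; rupture φR_n = 0.75×0.6×70×0.3125×5.125 = 50.4 kips; take 48.0 kips (yield).
Governing: min(32.6, 48.0) = 32.6 kips → weld metal.

32.6 kips (weld metal governs)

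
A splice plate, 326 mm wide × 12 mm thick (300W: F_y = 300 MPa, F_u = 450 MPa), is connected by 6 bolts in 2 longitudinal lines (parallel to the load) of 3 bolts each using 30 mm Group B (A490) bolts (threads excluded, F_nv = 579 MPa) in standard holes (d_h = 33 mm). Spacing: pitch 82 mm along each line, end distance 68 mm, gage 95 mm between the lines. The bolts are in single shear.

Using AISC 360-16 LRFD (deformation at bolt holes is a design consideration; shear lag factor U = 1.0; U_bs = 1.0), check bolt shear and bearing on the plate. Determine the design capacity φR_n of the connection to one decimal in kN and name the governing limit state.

Bolt shear: A_b = π(30)²/4 = 706.86 mm². φR_n = 0.75 × 579 × 706.86 × 6 × 1 = 1841.7 kN.
Bearing (12 mm plate, F_u = 450 MPa): end bolts L_c = 68 − 33/2 = 51.5, R_n = min(1.2×51.5×12×450, 2.4×30×12×450) = 333.72 kN/bolt; interior L_c = 82 − 33 = 49, R_n = 317.52 kN/bolt. φR_n = 0.75 × (2×333.72 + 4×317.52) = 1453.1 kN.
Governing: min(1841.7, 1453.1) = 1453.1 kN → bearing.

1453.1 kN (bearing governs)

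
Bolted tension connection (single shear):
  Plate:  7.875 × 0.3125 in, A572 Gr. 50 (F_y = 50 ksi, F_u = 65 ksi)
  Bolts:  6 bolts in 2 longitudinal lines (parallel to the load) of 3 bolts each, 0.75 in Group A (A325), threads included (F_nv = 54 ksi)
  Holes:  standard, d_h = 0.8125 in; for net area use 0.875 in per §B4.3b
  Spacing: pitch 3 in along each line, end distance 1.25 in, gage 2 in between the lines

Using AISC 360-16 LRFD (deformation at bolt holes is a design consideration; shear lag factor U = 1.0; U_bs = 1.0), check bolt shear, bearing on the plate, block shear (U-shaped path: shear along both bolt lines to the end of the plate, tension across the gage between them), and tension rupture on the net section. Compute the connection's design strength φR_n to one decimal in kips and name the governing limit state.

93.3 kips (net-section rupture governs)

Bolt shear: A_b = π(0.75)²/4 = 0.44179 in². φR_n = 0.75 × 54 × 0.44179 × 6 × 1 = 107.4 kips.
Bearing (0.3125 in plate, F_u = 65 ksi): end bolts L_c = 1.25 − 0.8125/2 = 0.84375, R_n = min(1.2×0.84375×0.3125×65, 2.4×0.75×0.3125×65) = 20.566 kips/bolt; interior L_c = 3 − 0.8125 = 2.1875, R_n = 36.563 kips/bolt. φR_n = 0.75 × (2×20.566 + 4×36.563) = 140.5 kips.
Block shear: shear path 2×[1.25+2×3] = 2×7.25 in, A_gv = 4.5313, A_nv = 2×(7.25 − 2.5×0.875)×0.3125 = 3.1641 in²; tension across gage: (2 − 1×0.875)×0.3125 = 0.35156 in². R_n = min(0.6×65×3.1641, 0.6×50×4.5313) + 1.0×65×0.35156 = min(123.4, 135.94) + 22.851 = 146.25 kips. φR_n = 0.75 × 146.25 = 109.7 kips.
Tension rupture (net): A_n = (7.875 − 2×0.875)×0.3125 = 1.9141 in² (U = 1.0, A_e = A_n). φR_n = 0.75 × 65 × 1.9141 = 93.3 kips.
Governing: min(107.4, 140.5, 109.7, 93.3) = 93.3 kips → net-section rupture.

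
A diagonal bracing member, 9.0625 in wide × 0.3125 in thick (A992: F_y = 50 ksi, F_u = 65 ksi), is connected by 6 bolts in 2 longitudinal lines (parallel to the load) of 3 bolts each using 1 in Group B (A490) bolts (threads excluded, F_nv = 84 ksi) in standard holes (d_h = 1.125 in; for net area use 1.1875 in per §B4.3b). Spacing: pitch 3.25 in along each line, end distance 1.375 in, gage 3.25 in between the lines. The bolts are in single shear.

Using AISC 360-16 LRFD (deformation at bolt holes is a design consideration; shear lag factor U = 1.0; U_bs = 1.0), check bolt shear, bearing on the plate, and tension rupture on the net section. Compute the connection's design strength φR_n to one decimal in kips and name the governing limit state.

Bolt shear: A_b = π(1)²/4 = 0.7854 in². φR_n = 0.75 × 84 × 0.7854 × 6 × 1 = 296.9 kips.
Bearing (0.3125 in plate, F_u = 65 ksi): end bolts L_c = 1.375 − 1.125/2 = 0.8125, R_n = min(1.2×0.8125×0.3125×65, 2.4×1×0.3125×65) = 19.805 kips/bolt; interior L_c = 3.25 − 1.125 = 2.125, R_n = 48.75 kips/bolt. φR_n = 0.75 × (2×19.805 + 4×48.75) = 176.0 kips.
Tension rupture (net): A_n = (9.0625 − 2×1.1875)×0.3125 = 2.0898 in² (U = 1.0, A_e = A_n). φR_n = 0.75 × 65 × 2.0898 = 101.9 kips.
Governing: min(296.9, 176.0, 101.9) = 101.9 kips → net-section rupture.

101.9 kips (net-section rupture governs)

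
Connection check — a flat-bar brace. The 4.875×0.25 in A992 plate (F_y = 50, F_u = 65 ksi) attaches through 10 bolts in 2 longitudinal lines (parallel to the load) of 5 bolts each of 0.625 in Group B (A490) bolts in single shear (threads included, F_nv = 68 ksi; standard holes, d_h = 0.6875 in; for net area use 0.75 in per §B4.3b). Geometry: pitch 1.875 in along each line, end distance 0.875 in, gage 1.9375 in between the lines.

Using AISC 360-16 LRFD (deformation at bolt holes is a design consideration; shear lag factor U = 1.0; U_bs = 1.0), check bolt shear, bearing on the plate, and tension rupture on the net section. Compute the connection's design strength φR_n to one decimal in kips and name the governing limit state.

41.1 kips (net-section rupture governs)

Bolt shear: A_b = π(0.625)²/4 = 0.3068 in². φR_n = 0.75 × 68 × 0.3068 × 10 × 1 = 156.5 kips.
Bearing (0.25 in plate, F_u = 65 ksi): end bolts L_c = 0.875 − 0.6875/2 = 0.53125, R_n = min(1.2×0.53125×0.25×65, 2.4×0.625×0.25×65) = 10.359 kips/bolt; interior L_c = 1.875 − 0.6875 = 1.1875, R_n = 23.156 kips/bolt. φR_n = 0.75 × (2×10.359 + 8×23.156) = 154.5 kips.
Tension rupture (net): A_n = (4.875 − 2×0.75)×0.25 = 0.84375 in² (U = 1.0, A_e = A_n). φR_n = 0.75 × 65 × 0.84375 = 41.1 kips.
Governing: min(156.5, 154.5, 41.1) = 41.1 kips → net-section rupture.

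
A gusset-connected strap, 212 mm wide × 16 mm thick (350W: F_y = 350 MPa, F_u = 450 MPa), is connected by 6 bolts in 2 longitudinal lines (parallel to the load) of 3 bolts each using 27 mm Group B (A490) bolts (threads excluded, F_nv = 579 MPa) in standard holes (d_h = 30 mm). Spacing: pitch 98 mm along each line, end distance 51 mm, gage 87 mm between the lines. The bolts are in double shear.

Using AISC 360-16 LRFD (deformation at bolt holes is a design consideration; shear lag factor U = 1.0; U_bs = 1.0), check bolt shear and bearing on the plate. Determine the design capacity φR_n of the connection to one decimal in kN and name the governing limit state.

1866.2 kN (bearing governs)

Bolt shear: A_b = π(27)²/4 = 572.56 mm². φR_n = 0.75 × 579 × 572.56 × 6 × 2 = 2983.6 kN.
Bearing (16 mm plate, F_u = 450 MPa): end bolts L_c = 51 − 30/2 = 36, R_n = min(1.2×36×16×450, 2.4×27×16×450) = 311.04 kN/bolt; interior L_c = 98 − 30 = 68, R_n = 466.56 kN/bolt. φR_n = 0.75 × (2×311.04 + 4×466.56) = 1866.2 kN.
Governing: min(2983.6, 1866.2) = 1866.2 kN → bearing.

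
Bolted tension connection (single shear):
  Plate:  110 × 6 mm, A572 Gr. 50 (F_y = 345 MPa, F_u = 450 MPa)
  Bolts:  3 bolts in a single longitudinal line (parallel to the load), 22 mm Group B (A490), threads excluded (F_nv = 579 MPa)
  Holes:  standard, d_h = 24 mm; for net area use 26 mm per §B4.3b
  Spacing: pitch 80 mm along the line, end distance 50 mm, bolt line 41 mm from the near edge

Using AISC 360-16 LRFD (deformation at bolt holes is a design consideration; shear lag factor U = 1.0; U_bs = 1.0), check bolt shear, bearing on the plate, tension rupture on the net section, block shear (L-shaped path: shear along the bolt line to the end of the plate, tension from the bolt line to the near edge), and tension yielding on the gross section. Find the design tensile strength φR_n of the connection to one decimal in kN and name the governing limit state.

Bolt shear: A_b = π(22)²/4 = 380.13 mm². φR_n = 0.75 × 579 × 380.13 × 3 × 1 = 495.2 kN.
Bearing (6 mm plate, F_u = 450 MPa): end bolts L_c = 50 − 24/2 = 38, R_n = min(1.2×38×6×450, 2.4×22×6×450) = 123.12 kN/bolt; interior L_c = 80 − 24 = 56, R_n = 142.56 kN/bolt. φR_n = 0.75 × (1×123.12 + 2×142.56) = 306.2 kN.
Tension rupture (net): A_n = (110 − 1×26)×6 = 504 mm² (U = 1.0, A_e = A_n). φR_n = 0.75 × 450 × 504 = 170.1 kN.
Block shear: shear path 1×[50+2×80] = 1×210 mm, A_gv = 1260, A_nv = 1×(210 − 2.5×26)×6 = 870 mm²; tension to near edge: (41 − 0.5×26)×6 = 168 mm². R_n = min(0.6×450×870, 0.6×345×1260) + 1.0×450×168 = min(234.9, 260.82) + 75.6 = 310.5 kN. φR_n = 0.75 × 310.5 = 232.9 kN.
Tension yield (gross): A_g = 110×6 = 660 mm². φR_n = 0.90 × 345 × 660 = 204.9 kN.
Governing: min(495.2, 306.2, 170.1, 232.9, 204.9) = 170.1 kN → net-section rupture.

170.1 kN (net-section rupture governs)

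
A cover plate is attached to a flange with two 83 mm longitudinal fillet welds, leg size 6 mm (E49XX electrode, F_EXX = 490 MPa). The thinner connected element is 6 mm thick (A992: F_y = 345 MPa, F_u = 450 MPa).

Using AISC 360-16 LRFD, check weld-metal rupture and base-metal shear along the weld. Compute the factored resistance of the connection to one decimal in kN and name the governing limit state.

155.3 kN (weld metal governs)

Weld metal: throat = 0.707×6 = 4.242 mm, L = 2×83 = 166 mm. φR_n = 0.75 × 0.6 × 490 × 4.242 × 166 = 155.3 kN.
Base metal shear (6 mm plate): yield φR_n = 1.0×0.6×345×6×166 = 206.2 kN; rupture φR_n = 0.75×0.6×450×6×166 = 201.7 kN; take 201.7 kN (rupture).
Governing: min(155.3, 201.7) = 155.3 kN → weld metal.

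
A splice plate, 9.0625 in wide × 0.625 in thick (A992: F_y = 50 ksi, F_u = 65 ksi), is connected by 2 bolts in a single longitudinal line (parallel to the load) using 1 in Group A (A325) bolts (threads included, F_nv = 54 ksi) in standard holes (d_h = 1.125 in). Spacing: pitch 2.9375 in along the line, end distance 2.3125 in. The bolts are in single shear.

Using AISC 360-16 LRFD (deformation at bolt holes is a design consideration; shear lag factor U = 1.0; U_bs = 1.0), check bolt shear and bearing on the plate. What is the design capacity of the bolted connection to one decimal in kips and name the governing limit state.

Bolt shear: A_b = π(1)²/4 = 0.7854 in². φR_n = 0.75 × 54 × 0.7854 × 2 × 1 = 63.6 kips.
Bearing (0.625 in plate, F_u = 65 ksi): end bolts L_c = 2.3125 − 1.125/2 = 1.75, R_n = min(1.2×1.75×0.625×65, 2.4×1×0.625×65) = 85.313 kips/bolt; interior L_c = 2.9375 − 1.125 = 1.8125, R_n = 88.359 kips/bolt. φR_n = 0.75 × (1×85.313 + 1×88.359) = 130.3 kips.
Governing: min(63.6, 130.3) = 63.6 kips → bolt shear.

63.6 kips (bolt shear governs)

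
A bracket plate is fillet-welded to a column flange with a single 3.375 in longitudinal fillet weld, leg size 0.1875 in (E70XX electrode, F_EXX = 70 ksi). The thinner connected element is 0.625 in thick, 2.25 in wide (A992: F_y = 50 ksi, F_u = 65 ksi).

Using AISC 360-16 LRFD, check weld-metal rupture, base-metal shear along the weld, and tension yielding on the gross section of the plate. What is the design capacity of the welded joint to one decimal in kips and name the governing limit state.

Weld metal: throat = 0.707×0.1875 = 0.13256 in, L = 3.375 in. φR_n = 0.75 × 0.6 × 70 × 0.13256 × 3.375 = 14.1 kips.
Base metal shear (0.625 in plate): yield φR_n = 1.0×0.6×50×0.625×3.375 = 63.3 kips; rupture φR_n = 0.75×0.6×65×0.625×3.375 = 61.7 kips; take 61.7 kips (rupture).
Tension yield (gross): A_g = 2.25×0.625 = 1.4063 in². φR_n = 0.90 × 50 × 1.4063 = 63.3 kips.
Governing: min(14.1, 61.7, 63.3) = 14.1 kips → weld metal.

14.1 kips (weld metal governs)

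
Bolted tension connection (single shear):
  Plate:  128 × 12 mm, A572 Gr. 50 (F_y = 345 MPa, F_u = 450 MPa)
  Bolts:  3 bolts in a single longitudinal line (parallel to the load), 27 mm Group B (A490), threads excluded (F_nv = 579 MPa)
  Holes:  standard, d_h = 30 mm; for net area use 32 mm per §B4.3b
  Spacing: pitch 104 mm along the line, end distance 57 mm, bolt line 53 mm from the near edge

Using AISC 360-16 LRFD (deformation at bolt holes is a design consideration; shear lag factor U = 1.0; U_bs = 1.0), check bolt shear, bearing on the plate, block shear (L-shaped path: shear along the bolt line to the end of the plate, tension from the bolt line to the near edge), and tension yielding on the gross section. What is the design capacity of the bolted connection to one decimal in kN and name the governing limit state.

476.9 kN (gross-section yield governs)

Bolt shear: A_b = π(27)²/4 = 572.56 mm². φR_n = 0.75 × 579 × 572.56 × 3 × 1 = 745.9 kN.
Bearing (12 mm plate, F_u = 450 MPa): end bolts L_c = 57 − 30/2 = 42, R_n = min(1.2×42×12×450, 2.4×27×12×450) = 272.16 kN/bolt; interior L_c = 104 − 30 = 74, R_n = 349.92 kN/bolt. φR_n = 0.75 × (1×272.16 + 2×349.92) = 729.0 kN.
Block shear: shear path 1×[57+2×104] = 1×265 mm, A_gv = 3180, A_nv = 1×(265 − 2.5×32)×12 = 2220 mm²; tension to near edge: (53 − 0.5×32)×12 = 444 mm². R_n = min(0.6×450×2220, 0.6×345×3180) + 1.0×450×444 = min(599.4, 658.26) + 199.8 = 799.2 kN. φR_n = 0.75 × 799.2 = 599.4 kN.
Tension yield (gross): A_g = 128×12 = 1536 mm². φR_n = 0.90 × 345 × 1536 = 476.9 kN.
Governing: min(745.9, 729.0, 599.4, 476.9) = 476.9 kN → gross-section yield.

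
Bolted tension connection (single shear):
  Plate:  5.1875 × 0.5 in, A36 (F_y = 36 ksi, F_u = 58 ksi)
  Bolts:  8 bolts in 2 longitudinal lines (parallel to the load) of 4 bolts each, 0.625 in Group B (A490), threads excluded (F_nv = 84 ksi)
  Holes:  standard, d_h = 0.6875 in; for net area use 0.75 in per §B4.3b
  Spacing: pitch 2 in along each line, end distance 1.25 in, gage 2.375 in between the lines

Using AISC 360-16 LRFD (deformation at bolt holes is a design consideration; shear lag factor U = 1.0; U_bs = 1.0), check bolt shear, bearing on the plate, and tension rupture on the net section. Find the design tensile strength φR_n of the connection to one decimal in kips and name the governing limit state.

80.2 kips (net-section rupture governs)

Bolt shear: A_b = π(0.625)²/4 = 0.3068 in². φR_n = 0.75 × 84 × 0.3068 × 8 × 1 = 154.6 kips.
Bearing (0.5 in plate, F_u = 58 ksi): end bolts L_c = 1.25 − 0.6875/2 = 0.90625, R_n = min(1.2×0.90625×0.5×58, 2.4×0.625×0.5×58) = 31.538 kips/bolt; interior L_c = 2 − 0.6875 = 1.3125, R_n = 43.5 kips/bolt. φR_n = 0.75 × (2×31.538 + 6×43.5) = 243.1 kips.
Tension rupture (net): A_n = (5.1875 − 2×0.75)×0.5 = 1.8438 in² (U = 1.0, A_e = A_n). φR_n = 0.75 × 58 × 1.8438 = 80.2 kips.
Governing: min(154.6, 243.1, 80.2) = 80.2 kips → net-section rupture.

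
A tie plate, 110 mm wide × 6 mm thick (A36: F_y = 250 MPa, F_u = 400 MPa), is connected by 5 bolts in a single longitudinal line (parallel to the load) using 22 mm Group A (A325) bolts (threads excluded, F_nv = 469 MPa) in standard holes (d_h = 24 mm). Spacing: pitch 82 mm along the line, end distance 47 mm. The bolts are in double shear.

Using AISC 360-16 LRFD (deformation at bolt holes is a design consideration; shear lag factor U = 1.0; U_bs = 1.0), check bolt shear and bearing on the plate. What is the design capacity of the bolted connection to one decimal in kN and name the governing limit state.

455.8 kN (bearing governs)

Bolt shear: A_b = π(22)²/4 = 380.13 mm². φR_n = 0.75 × 469 × 380.13 × 5 × 2 = 1337.1 kN.
Bearing (6 mm plate, F_u = 400 MPa): end bolts L_c = 47 − 24/2 = 35, R_n = min(1.2×35×6×400, 2.4×22×6×400) = 100.8 kN/bolt; interior L_c = 82 − 24 = 58, R_n = 126.72 kN/bolt. φR_n = 0.75 × (1×100.8 + 4×126.72) = 455.8 kN.
Governing: min(1337.1, 455.8) = 455.8 kN → bearing.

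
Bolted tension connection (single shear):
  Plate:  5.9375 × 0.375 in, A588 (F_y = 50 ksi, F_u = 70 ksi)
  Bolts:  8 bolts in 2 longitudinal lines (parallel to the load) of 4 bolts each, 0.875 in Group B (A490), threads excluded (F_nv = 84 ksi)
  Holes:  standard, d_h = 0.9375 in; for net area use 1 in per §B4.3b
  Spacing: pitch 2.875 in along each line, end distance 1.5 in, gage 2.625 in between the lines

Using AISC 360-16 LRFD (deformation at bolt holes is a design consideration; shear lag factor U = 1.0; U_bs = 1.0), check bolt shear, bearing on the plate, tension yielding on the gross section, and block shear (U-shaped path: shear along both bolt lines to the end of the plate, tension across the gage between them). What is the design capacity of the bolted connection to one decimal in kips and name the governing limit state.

Bolt shear: A_b = π(0.875)²/4 = 0.60132 in². φR_n = 0.75 × 84 × 0.60132 × 8 × 1 = 303.1 kips.
Bearing (0.375 in plate, F_u = 70 ksi): end bolts L_c = 1.5 − 0.9375/2 = 1.03125, R_n = min(1.2×1.03125×0.375×70, 2.4×0.875×0.375×70) = 32.484 kips/bolt; interior L_c = 2.875 − 0.9375 = 1.9375, R_n = 55.125 kips/bolt. φR_n = 0.75 × (2×32.484 + 6×55.125) = 296.8 kips.
Tension yield (gross): A_g = 5.9375×0.375 = 2.2266 in². φR_n = 0.90 × 50 × 2.2266 = 100.2 kips.
Block shear: shear path 2×[1.5+3×2.875] = 2×10.125 in, A_gv = 7.5938, A_nv = 2×(10.125 − 3.5×1)×0.375 = 4.9688 in²; tension across gage: (2.625 − 1×1)×0.375 = 0.60938 in². R_n = min(0.6×70×4.9688, 0.6×50×7.5938) + 1.0×70×0.60938 = min(208.69, 227.81) + 42.657 = 251.35 kips. φR_n = 0.75 × 251.35 = 188.5 kips.
Governing: min(303.1, 296.8, 100.2, 188.5) = 100.2 kips → gross-section yield.

100.2 kips (gross-section yield governs)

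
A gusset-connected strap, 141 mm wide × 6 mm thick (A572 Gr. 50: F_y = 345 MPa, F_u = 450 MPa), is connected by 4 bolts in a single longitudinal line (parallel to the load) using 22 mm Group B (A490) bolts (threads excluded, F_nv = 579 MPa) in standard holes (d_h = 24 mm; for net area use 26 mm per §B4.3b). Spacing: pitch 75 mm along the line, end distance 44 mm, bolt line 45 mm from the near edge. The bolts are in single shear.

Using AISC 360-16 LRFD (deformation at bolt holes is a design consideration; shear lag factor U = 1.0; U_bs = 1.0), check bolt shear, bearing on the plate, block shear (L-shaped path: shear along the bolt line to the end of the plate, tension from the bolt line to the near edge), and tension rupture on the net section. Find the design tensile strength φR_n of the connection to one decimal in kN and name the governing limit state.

232.9 kN (net-section rupture governs)

Bolt shear: A_b = π(22)²/4 = 380.13 mm². φR_n = 0.75 × 579 × 380.13 × 4 × 1 = 660.3 kN.
Bearing (6 mm plate, F_u = 450 MPa): end bolts L_c = 44 − 24/2 = 32, R_n = min(1.2×32×6×450, 2.4×22×6×450) = 103.68 kN/bolt; interior L_c = 75 − 24 = 51, R_n = 142.56 kN/bolt. φR_n = 0.75 × (1×103.68 + 3×142.56) = 398.5 kN.
Block shear: shear path 1×[44+3×75] = 1×269 mm, A_gv = 1614, A_nv = 1×(269 − 3.5×26)×6 = 1068 mm²; tension to near edge: (45 − 0.5×26)×6 = 192 mm². R_n = min(0.6×450×1068, 0.6×345×1614) + 1.0×450×192 = min(288.36, 334.1) + 86.4 = 374.76 kN. φR_n = 0.75 × 374.76 = 281.1 kN.
Tension rupture (net): A_n = (141 − 1×26)×6 = 690 mm² (U = 1.0, A_e = A_n). φR_n = 0.75 × 450 × 690 = 232.9 kN.
Governing: min(660.3, 398.5, 281.1, 232.9) = 232.9 kN → net-section rupture.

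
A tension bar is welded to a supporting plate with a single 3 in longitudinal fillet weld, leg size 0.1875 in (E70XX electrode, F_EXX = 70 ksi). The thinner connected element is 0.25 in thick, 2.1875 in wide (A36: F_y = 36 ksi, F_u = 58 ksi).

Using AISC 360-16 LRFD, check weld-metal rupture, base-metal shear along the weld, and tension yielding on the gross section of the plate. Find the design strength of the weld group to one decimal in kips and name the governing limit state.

12.5 kips (weld metal governs)

Weld metal: throat = 0.707×0.1875 = 0.13256 in, L = 3 in. φR_n = 0.75 × 0.6 × 70 × 0.13256 × 3 = 12.5 kips.
Base metal shear (0.25 in plate): yield φR_n = 1.0×0.6×36×0.25×3 = 16.2 kips; rupture φR_n = 0.75×0.6×58×0.25×3 = 19.6 kips; take 16.2 kips (yield).
Tension yield (gross): A_g = 2.1875×0.25 = 0.54688 in². φR_n = 0.90 × 36 × 0.54688 = 17.7 kips.
Governing: min(12.5, 16.2, 17.7) = 12.5 kips → weld metal.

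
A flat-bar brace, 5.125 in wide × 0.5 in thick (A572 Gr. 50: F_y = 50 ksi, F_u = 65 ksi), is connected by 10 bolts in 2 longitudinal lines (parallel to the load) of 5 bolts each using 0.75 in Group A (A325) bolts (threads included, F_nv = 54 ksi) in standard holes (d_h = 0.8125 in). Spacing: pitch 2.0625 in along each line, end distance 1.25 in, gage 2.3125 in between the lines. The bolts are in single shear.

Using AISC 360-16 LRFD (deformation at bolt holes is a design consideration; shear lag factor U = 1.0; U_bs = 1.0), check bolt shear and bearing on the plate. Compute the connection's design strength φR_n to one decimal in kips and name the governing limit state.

178.9 kips (bolt shear governs)

Bolt shear: A_b = π(0.75)²/4 = 0.44179 in². φR_n = 0.75 × 54 × 0.44179 × 10 × 1 = 178.9 kips.
Bearing (0.5 in plate, F_u = 65 ksi): end bolts L_c = 1.25 − 0.8125/2 = 0.84375, R_n = min(1.2×0.84375×0.5×65, 2.4×0.75×0.5×65) = 32.906 kips/bolt; interior L_c = 2.0625 − 0.8125 = 1.25, R_n = 48.75 kips/bolt. φR_n = 0.75 × (2×32.906 + 8×48.75) = 341.9 kips.
Governing: min(178.9, 341.9) = 178.9 kips → bolt shear.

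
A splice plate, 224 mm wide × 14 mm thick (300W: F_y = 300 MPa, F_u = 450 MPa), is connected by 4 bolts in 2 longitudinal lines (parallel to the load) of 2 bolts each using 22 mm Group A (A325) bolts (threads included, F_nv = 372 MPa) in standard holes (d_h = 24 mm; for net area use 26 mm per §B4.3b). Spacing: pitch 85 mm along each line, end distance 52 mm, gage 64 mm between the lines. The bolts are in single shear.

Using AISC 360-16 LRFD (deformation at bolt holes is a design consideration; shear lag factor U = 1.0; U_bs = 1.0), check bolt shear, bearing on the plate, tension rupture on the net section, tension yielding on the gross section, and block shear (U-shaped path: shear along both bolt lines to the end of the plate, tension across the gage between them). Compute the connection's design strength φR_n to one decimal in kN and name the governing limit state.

424.2 kN (bolt shear governs)

Bolt shear: A_b = π(22)²/4 = 380.13 mm². φR_n = 0.75 × 372 × 380.13 × 4 × 1 = 424.2 kN.
Bearing (14 mm plate, F_u = 450 MPa): end bolts L_c = 52 − 24/2 = 40, R_n = min(1.2×40×14×450, 2.4×22×14×450) = 302.4 kN/bolt; interior L_c = 85 − 24 = 61, R_n = 332.64 kN/bolt. φR_n = 0.75 × (2×302.4 + 2×332.64) = 952.6 kN.
Tension rupture (net): A_n = (224 − 2×26)×14 = 2408 mm² (U = 1.0, A_e = A_n). φR_n = 0.75 × 450 × 2408 = 812.7 kN.
Tension yield (gross): A_g = 224×14 = 3136 mm². φR_n = 0.90 × 300 × 3136 = 846.7 kN.
Block shear: shear path 2×[52+1×85] = 2×137 mm, A_gv = 3836, A_nv = 2×(137 − 1.5×26)×14 = 2744 mm²; tension across gage: (64 − 1×26)×14 = 532 mm². R_n = min(0.6×450×2744, 0.6×300×3836) + 1.0×450×532 = min(740.88, 690.48) + 239.4 = 929.88 kN. φR_n = 0.75 × 929.88 = 697.4 kN.
Governing: min(424.2, 952.6, 812.7, 846.7, 697.4) = 424.2 kN → bolt shear.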